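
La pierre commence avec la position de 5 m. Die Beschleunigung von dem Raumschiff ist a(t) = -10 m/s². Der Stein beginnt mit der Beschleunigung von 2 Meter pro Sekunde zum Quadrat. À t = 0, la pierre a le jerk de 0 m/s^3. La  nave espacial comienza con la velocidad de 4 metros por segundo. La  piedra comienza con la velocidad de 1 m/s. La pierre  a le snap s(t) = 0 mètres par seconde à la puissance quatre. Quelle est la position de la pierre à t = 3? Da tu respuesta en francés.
Pour résoudre ceci, nous devons prendre 4 primitives de notre équation du snap s(t) = 0. La primitive du snap, avec j(0) = 0, donne le jerk: j(t) = 0. En prenant ∫j(t)dt et en appliquant a(0) = 2, nous trouvons a(t) = 2. En intégrant l'accélération et en utilisant la condition initiale v(0) = 1, nous obtenons v(t) = 2·t + 1. L'intégrale de la vitesse, avec x(0) = 5, donne la position: x(t) = t^2 + t + 5. En utilisant x(t) = t^2 + t + 5 et en substituant t = 3, nous trouvons x = 17.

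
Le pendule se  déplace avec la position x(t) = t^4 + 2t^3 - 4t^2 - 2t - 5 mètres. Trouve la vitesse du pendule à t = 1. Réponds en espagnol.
Para resolver esto, necesitamos tomar 1 derivada de nuestra ecuación de la posición x(t) = t^4 + 2·t^3 - 4·t^2 - 2·t - 5. La derivada de la posición da la velocidad: v(t) = 4·t^3 + 6·t^2 - 8·t - 2. De la ecuación de la velocidad v(t) = 4·t^3 + 6·t^2 - 8·t - 2, sustituimos t = 1 para obtener v = 0.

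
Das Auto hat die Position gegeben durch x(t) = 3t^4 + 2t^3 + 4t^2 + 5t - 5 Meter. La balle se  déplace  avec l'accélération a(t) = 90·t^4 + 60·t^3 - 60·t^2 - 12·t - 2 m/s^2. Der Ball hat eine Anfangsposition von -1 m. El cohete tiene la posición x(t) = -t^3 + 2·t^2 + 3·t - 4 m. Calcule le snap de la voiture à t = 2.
Nous devons dériver notre équation de la position x(t) = 3·t^4 + 2·t^3 + 4·t^2 + 5·t - 5 4 fois. En dérivant la position, nous obtenons la vitesse: v(t) = 12·t^3 + 6·t^2 + 8·t + 5. La dérivée de la vitesse donne l'accélération: a(t) = 36·t^2 + 12·t + 8. En prenant d/dt de a(t), nous trouvons j(t) = 72·t + 12. En prenant d/dt de j(t), nous trouvons s(t) = 72. En utilisant s(t) = 72 et en substituant t = 2, nous trouvons s = 72.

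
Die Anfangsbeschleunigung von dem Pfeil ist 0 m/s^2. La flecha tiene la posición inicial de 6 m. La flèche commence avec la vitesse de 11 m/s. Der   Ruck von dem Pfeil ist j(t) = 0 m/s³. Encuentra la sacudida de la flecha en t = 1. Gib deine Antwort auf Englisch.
We have jerk j(t) = 0. Substituting t = 1: j(1) = 0.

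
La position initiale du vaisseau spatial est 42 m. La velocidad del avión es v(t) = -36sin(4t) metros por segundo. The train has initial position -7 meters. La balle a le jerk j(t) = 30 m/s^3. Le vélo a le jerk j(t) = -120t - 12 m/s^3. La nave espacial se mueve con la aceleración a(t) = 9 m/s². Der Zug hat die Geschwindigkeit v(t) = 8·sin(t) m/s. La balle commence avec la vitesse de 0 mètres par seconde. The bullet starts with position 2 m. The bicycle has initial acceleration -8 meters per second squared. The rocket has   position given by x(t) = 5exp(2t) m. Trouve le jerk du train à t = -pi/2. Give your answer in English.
We must differentiate our velocity equation v(t) = 8·sin(t) 2 times. Taking d/dt of v(t), we find a(t) = 8·cos(t). The derivative of acceleration gives jerk: j(t) = -8·sin(t). We have jerk j(t) = -8·sin(t). Substituting t = -pi/2: j(-pi/2) = 8.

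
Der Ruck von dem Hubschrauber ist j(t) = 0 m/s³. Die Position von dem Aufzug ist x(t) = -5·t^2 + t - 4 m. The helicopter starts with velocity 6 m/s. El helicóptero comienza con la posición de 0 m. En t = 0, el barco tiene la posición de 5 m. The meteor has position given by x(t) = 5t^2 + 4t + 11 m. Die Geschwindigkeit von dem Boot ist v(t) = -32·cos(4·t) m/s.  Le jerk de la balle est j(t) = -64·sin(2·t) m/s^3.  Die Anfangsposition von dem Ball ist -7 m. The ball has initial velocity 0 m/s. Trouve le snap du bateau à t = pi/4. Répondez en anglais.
Starting from velocity v(t) = -32·cos(4·t), we take 3 derivatives. The derivative of velocity gives acceleration: a(t) = 128·sin(4·t). Differentiating acceleration, we get jerk: j(t) = 512·cos(4·t). The derivative of jerk gives snap: s(t) = -2048·sin(4·t). Using s(t) = -2048·sin(4·t) and substituting t = pi/4, we find s = 0.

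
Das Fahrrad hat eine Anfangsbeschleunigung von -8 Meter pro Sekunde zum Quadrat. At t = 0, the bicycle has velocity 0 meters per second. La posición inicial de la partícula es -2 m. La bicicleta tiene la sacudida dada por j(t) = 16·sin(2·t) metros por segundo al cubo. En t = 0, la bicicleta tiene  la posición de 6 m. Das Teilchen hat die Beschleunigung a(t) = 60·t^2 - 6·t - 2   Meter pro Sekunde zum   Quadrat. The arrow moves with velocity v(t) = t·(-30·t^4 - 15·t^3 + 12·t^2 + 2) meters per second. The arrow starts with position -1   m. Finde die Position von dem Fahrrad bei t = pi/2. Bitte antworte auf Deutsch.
Wir müssen die Stammfunktion unserer Gleichung für den Ruck j(t) = 16·sin(2·t) 3-mal finden. Mit ∫j(t)dt und Anwendung von a(0) = -8, finden wir a(t) = -8·cos(2·t). Das Integral von der Beschleunigung ist die Geschwindigkeit. Mit v(0) = 0 erhalten wir v(t) = -4·sin(2·t). Die Stammfunktion von der Geschwindigkeit, mit x(0) = 6, ergibt die Position: x(t) = 2·cos(2·t) + 4. Aus der Gleichung für die Position x(t) = 2·cos(2·t) + 4, setzen wir t = pi/2 ein und erhalten x = 2.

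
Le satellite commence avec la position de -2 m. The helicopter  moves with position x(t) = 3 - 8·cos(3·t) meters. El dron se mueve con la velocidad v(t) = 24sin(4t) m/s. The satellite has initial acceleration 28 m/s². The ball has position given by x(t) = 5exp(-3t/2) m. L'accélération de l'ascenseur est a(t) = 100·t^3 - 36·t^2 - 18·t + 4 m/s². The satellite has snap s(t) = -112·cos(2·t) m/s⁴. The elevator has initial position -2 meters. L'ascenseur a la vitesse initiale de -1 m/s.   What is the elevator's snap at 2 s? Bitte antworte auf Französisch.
En partant de l'accélération a(t) = 100·t^3 - 36·t^2 - 18·t + 4, nous prenons 2 dérivées. La dérivée de l'accélération donne le jerk: j(t) = 300·t^2 - 72·t - 18. En prenant d/dt de j(t), nous trouvons s(t) = 600·t - 72. En utilisant s(t) = 600·t - 72 et en substituant t = 2, nous trouvons s = 1128.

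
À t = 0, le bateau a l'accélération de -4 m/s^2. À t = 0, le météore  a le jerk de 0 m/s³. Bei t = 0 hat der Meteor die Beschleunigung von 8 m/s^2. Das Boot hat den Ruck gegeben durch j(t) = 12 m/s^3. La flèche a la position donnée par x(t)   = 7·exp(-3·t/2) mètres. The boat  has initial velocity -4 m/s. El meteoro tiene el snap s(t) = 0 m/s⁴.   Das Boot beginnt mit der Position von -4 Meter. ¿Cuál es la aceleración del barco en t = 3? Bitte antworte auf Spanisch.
Partiendo de la sacudida j(t) = 12, tomamos 1 antiderivada. La integral de la sacudida es la aceleración. Usando a(0) = -4, obtenemos a(t) = 12·t - 4. Usando a(t) = 12·t - 4 y sustituyendo t = 3, encontramos a = 32.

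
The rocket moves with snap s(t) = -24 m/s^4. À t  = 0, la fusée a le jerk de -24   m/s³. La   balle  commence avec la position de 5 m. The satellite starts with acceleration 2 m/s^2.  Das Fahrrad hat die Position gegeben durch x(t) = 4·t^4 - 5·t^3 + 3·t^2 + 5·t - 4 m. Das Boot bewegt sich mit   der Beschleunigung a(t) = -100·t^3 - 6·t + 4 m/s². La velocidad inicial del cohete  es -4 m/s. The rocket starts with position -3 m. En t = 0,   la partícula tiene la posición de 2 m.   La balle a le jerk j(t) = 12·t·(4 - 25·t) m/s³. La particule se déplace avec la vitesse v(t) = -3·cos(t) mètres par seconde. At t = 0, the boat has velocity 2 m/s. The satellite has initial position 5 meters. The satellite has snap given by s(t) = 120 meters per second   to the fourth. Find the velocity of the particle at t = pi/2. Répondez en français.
De l'équation de la vitesse v(t) = -3·cos(t), nous substituons t = pi/2 pour obtenir v = 0.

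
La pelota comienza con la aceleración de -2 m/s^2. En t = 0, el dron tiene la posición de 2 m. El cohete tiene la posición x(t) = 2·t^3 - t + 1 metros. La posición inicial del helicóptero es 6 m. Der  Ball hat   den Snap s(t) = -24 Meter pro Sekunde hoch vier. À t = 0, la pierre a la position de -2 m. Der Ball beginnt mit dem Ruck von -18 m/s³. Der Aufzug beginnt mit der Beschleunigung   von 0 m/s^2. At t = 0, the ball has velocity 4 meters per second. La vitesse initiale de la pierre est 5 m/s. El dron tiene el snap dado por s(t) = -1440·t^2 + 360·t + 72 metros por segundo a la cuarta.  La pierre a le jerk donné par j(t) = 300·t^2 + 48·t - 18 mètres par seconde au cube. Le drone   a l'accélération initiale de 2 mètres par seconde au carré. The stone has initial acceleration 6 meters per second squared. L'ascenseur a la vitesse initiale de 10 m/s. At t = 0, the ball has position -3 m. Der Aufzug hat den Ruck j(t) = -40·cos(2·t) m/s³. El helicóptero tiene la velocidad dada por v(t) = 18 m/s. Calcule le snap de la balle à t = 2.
Nous avons le snap s(t) = -24. En substituant t = 2: s(2) = -24.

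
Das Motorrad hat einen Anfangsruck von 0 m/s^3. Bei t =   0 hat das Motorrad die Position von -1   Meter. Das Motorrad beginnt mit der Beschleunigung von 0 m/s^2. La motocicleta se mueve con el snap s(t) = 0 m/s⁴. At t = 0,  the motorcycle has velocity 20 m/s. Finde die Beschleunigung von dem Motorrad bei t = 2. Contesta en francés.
Nous devons trouver la primitive de notre équation du snap s(t) = 0 2 fois. En prenant ∫s(t)dt et en appliquant j(0) = 0, nous trouvons j(t) = 0. La primitive du jerk est l'accélération. En utilisant a(0) = 0, nous obtenons a(t) = 0. En utilisant a(t) = 0 et en substituant t = 2, nous trouvons a = 0.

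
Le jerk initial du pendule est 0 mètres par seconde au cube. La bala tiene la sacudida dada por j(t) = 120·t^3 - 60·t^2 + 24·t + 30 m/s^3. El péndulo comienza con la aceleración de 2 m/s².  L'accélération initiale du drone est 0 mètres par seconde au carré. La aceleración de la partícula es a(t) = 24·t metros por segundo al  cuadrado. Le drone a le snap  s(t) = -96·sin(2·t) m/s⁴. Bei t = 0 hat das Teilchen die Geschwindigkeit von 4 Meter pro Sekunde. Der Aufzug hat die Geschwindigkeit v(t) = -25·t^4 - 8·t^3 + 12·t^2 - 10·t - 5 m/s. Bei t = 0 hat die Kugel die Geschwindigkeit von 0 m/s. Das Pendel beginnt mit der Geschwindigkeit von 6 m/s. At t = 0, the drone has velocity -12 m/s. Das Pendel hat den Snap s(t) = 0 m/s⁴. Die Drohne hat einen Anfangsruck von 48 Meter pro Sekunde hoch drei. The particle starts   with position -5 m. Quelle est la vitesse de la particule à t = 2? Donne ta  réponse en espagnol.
Para resolver esto, necesitamos tomar 1 antiderivada de nuestra ecuación de la aceleración a(t) = 24·t. Tomando ∫a(t)dt y aplicando v(0) = 4, encontramos v(t) = 12·t^2 + 4. Usando v(t) = 12·t^2 + 4 y sustituyendo t = 2, encontramos v = 52.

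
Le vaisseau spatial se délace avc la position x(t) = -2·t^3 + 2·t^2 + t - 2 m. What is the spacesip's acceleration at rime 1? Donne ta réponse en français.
En partant de la position x(t) = -2·t^3 + 2·t^2 + t - 2, nous prenons 2 dérivées. En prenant d/dt de x(t), nous trouvons v(t) = -6·t^2 + 4·t + 1. La dérivée de la vitesse donne l'accélération: a(t) = 4 - 12·t. En utilisant a(t) = 4 - 12·t et en substituant t = 1, nous trouvons a = -8.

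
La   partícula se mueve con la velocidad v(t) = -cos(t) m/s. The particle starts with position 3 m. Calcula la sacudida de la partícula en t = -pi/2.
Partiendo de la velocidad v(t) = -cos(t), tomamos 2 derivadas. La derivada de la velocidad da la aceleración: a(t) = sin(t). Derivando la aceleración, obtenemos la sacudida: j(t) = cos(t). De la ecuación de la sacudida j(t) = cos(t), sustituimos t = -pi/2 para obtener j = 0.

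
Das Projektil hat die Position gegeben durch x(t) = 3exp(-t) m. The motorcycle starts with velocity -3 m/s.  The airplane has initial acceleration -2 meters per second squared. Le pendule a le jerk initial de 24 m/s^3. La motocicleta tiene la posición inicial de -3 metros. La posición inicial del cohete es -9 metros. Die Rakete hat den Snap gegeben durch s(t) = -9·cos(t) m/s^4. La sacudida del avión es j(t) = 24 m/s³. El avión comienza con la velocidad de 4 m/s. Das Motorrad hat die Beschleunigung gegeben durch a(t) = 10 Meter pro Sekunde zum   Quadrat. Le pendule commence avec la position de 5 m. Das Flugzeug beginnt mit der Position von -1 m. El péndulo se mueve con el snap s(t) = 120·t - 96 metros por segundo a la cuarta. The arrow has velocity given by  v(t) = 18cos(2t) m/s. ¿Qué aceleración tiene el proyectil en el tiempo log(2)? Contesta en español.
Partiendo de la posición x(t) = 3·exp(-t), tomamos 2 derivadas. Derivando la posición, obtenemos la velocidad: v(t) = -3·exp(-t). Derivando la velocidad, obtenemos la aceleración: a(t) = 3·exp(-t). Usando a(t) = 3·exp(-t) y sustituyendo t = log(2), encontramos a = 3/2.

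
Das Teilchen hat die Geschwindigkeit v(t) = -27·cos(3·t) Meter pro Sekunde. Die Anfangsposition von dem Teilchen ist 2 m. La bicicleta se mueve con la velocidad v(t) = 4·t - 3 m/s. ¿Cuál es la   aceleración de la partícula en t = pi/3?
Para resolver esto, necesitamos tomar 1 derivada de nuestra ecuación de la velocidad v(t) = -27·cos(3·t). Derivando la velocidad, obtenemos la aceleración: a(t) = 81·sin(3·t). Usando a(t) = 81·sin(3·t) y sustituyendo t = pi/3, encontramos a = 0.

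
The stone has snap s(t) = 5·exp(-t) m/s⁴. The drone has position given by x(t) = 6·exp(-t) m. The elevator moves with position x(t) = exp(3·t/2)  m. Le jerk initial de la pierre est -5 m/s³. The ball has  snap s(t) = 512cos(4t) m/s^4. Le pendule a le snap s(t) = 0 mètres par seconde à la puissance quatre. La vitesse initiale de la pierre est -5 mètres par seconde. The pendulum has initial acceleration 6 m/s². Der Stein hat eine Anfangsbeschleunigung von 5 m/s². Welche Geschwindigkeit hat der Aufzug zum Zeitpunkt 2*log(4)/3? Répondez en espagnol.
Debemos derivar nuestra ecuación de la posición x(t) = exp(3·t/2) 1 vez. La derivada de la posición da la velocidad: v(t) = 3·exp(3·t/2)/2. Tenemos la velocidad v(t) = 3·exp(3·t/2)/2. Sustituyendo t = 2*log(4)/3: v(2*log(4)/3) = 6.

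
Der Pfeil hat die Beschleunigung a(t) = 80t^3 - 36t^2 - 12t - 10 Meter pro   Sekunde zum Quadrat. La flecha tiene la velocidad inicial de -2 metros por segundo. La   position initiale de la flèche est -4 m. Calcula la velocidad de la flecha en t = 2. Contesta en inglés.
We must find the antiderivative of our acceleration equation a(t) = 80·t^3 - 36·t^2 - 12·t - 10 1 time. The antiderivative of acceleration, with v(0) = -2, gives velocity: v(t) = 20·t^4 - 12·t^3 - 6·t^2 - 10·t - 2. Using v(t) = 20·t^4 - 12·t^3 - 6·t^2 - 10·t - 2 and substituting t = 2, we find v = 178.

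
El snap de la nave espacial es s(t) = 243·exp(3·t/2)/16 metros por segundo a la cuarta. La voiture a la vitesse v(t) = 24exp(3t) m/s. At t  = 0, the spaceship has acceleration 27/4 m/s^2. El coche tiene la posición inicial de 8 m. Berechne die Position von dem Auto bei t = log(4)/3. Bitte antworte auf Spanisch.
Debemos encontrar la integral de nuestra ecuación de la velocidad v(t) = 24·exp(3·t) 1 vez. Tomando ∫v(t)dt y aplicando x(0) = 8, encontramos x(t) = 8·exp(3·t). Tenemos la posición x(t) = 8·exp(3·t). Sustituyendo t = log(4)/3: x(log(4)/3) = 32.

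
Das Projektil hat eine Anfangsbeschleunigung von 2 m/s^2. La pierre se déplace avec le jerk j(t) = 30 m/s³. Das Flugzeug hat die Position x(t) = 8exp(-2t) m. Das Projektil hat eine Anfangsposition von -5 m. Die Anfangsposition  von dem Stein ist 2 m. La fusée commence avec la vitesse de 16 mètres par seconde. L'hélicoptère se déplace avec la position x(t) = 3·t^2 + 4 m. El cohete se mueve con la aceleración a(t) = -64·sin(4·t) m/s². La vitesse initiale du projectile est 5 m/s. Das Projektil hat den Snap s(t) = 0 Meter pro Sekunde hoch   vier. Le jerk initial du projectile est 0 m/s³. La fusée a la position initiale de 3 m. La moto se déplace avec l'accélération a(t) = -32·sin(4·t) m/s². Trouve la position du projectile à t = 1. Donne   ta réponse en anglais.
Starting from snap s(t) = 0, we take 4 integrals. Integrating snap and using the initial condition j(0) = 0, we get j(t) = 0. Integrating jerk and using the initial condition a(0) = 2, we get a(t) = 2. Taking ∫a(t)dt and applying v(0) = 5, we find v(t) = 2·t + 5. Integrating velocity and using the initial condition x(0) = -5, we get x(t) = t^2 + 5·t - 5. From the given position equation x(t) = t^2 + 5·t - 5, we substitute t = 1 to get x = 1.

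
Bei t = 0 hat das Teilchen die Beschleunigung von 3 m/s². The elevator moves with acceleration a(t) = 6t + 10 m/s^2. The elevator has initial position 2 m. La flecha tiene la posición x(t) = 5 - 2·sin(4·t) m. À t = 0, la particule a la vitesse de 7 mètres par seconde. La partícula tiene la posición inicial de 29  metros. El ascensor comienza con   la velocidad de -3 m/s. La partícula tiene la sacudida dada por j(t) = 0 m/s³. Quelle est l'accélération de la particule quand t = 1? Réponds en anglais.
To find the answer, we compute 1 integral of j(t) = 0. The antiderivative of jerk, with a(0) = 3, gives acceleration: a(t) = 3. Using a(t) = 3 and substituting t = 1, we find a = 3.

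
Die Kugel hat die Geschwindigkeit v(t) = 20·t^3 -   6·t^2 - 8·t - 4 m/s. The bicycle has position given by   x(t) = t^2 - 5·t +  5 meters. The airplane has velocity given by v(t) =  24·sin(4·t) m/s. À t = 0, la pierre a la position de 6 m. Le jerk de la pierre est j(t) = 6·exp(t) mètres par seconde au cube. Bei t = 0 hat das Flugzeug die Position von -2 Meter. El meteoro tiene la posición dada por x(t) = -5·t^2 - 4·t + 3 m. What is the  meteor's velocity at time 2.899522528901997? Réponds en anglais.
Starting from position x(t) = -5·t^2 - 4·t + 3, we take 1 derivative. Taking d/dt of x(t), we find v(t) = -10·t - 4. From the given velocity equation v(t) = -10·t - 4, we substitute t = 2.899522528901997 to get v = -32.9952252890200.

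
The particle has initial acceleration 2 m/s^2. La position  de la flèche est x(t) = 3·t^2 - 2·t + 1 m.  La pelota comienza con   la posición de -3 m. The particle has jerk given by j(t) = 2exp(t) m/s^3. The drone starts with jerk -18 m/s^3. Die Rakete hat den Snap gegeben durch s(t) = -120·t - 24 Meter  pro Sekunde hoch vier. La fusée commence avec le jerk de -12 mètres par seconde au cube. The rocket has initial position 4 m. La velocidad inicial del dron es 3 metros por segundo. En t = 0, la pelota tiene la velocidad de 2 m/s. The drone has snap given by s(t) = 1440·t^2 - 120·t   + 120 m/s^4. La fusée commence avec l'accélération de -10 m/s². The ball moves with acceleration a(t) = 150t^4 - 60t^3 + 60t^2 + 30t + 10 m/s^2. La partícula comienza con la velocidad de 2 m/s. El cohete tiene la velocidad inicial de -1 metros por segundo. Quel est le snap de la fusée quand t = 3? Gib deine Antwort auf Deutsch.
Aus der Gleichung für den Snap s(t) = -120·t - 24, setzen wir t = 3 ein und erhalten s = -384.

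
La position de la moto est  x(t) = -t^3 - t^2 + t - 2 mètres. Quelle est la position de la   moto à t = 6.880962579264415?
Nous avons la position x(t) = -t^3 - t^2 + t - 2. En substituant t = 6.880962579264415: x(6.880962579264415) = -368.264063898840.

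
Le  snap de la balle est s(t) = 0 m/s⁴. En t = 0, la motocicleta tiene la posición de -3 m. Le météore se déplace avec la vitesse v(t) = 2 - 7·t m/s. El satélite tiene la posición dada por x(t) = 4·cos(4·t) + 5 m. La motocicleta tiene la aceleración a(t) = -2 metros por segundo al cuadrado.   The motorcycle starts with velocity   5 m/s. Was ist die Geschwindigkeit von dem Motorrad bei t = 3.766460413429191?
Wir müssen die Stammfunktion unserer Gleichung für die Beschleunigung a(t) = -2 1-mal finden. Die Stammfunktion von der Beschleunigung ist die Geschwindigkeit. Mit v(0) = 5 erhalten wir v(t) = 5 - 2·t. Mit v(t) = 5 - 2·t und Einsetzen von t = 3.766460413429191, finden wir v = -2.53292082685838.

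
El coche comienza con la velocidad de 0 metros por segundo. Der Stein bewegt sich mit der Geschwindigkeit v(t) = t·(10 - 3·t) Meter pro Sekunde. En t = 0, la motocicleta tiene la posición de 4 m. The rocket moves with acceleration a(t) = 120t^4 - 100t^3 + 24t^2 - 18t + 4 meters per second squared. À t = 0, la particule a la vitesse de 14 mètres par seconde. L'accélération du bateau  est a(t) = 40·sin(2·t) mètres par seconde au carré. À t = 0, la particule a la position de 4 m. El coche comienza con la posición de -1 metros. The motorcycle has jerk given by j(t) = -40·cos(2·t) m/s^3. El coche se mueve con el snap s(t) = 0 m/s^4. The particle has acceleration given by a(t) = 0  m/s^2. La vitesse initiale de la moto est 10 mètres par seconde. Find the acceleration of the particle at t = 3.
We have acceleration a(t) = 0. Substituting t = 3: a(3) = 0.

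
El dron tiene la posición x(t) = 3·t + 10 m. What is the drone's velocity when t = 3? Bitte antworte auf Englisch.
To solve this, we need to take 1 derivative of our position equation x(t) = 3·t + 10. The derivative of position gives velocity: v(t) = 3. Using v(t) = 3 and substituting t = 3, we find v = 3.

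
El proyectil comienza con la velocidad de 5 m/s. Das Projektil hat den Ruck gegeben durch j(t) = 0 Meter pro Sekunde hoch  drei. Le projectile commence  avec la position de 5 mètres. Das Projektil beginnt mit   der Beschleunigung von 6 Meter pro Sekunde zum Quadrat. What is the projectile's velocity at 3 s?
To solve this, we need to take 2 integrals of our jerk equation j(t) = 0. The antiderivative of jerk is acceleration. Using a(0) = 6, we get a(t) = 6. Taking ∫a(t)dt and applying v(0) = 5, we find v(t) = 6·t + 5. Using v(t) = 6·t + 5 and substituting t = 3, we find v = 23.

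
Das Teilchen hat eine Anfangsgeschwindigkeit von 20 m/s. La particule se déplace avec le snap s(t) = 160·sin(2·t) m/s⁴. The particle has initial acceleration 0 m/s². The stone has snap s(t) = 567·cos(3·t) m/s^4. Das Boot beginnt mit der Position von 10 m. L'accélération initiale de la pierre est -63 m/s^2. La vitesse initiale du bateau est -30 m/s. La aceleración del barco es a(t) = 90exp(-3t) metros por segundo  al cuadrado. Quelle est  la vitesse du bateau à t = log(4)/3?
Nous devons trouver la primitive de notre équation de l'accélération a(t) = 90·exp(-3·t) 1 fois. La primitive de l'accélération, avec v(0) = -30, donne la vitesse: v(t) = -30·exp(-3·t). De l'équation de la vitesse v(t) = -30·exp(-3·t), nous substituons t = log(4)/3 pour obtenir v = -15/2.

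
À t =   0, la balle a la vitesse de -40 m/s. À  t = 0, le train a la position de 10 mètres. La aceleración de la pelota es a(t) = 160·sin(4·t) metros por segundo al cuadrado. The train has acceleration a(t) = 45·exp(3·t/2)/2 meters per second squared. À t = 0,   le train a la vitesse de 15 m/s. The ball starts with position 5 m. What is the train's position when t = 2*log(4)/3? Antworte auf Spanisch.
Necesitamos integrar nuestra ecuación de la aceleración a(t) = 45·exp(3·t/2)/2 2 veces. La antiderivada de la aceleración es la velocidad. Usando v(0) = 15, obtenemos v(t) = 15·exp(3·t/2). La integral de la velocidad, con x(0) = 10, da la posición: x(t) = 10·exp(3·t/2). De la ecuación de la posición x(t) = 10·exp(3·t/2), sustituimos t = 2*log(4)/3 para obtener x = 40.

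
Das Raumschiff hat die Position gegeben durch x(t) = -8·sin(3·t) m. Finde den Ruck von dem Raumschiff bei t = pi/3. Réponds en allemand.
Wir müssen unsere Gleichung für die Position x(t) = -8·sin(3·t) 3-mal ableiten. Die Ableitung von der Position ergibt die Geschwindigkeit: v(t) = -24·cos(3·t). Die Ableitung von der Geschwindigkeit ergibt die Beschleunigung: a(t) = 72·sin(3·t). Die Ableitung von der Beschleunigung ergibt den Ruck: j(t) = 216·cos(3·t). Mit j(t) = 216·cos(3·t) und Einsetzen von t = pi/3, finden wir j = -216.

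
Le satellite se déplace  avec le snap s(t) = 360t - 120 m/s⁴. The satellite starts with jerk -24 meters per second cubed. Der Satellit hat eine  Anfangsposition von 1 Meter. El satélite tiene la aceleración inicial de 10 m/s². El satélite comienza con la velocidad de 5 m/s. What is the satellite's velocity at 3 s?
We need to integrate our snap equation s(t) = 360·t - 120 3 times. Finding the integral of s(t) and using j(0) = -24: j(t) = 180·t^2 - 120·t - 24. Finding the antiderivative of j(t) and using a(0) = 10: a(t) = 60·t^3 - 60·t^2 - 24·t + 10. Finding the antiderivative of a(t) and using v(0) = 5: v(t) = 15·t^4 - 20·t^3 - 12·t^2 + 10·t + 5. Using v(t) = 15·t^4 - 20·t^3 - 12·t^2 + 10·t + 5 and substituting t = 3, we find v = 602.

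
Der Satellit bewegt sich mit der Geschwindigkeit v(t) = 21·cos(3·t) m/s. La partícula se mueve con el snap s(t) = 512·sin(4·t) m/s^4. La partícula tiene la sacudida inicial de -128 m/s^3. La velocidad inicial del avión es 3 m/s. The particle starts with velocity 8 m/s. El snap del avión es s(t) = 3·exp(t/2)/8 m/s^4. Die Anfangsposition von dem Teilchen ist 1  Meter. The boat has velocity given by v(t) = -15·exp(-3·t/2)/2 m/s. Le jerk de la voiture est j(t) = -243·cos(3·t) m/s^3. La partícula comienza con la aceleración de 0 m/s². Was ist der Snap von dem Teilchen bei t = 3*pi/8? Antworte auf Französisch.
En utilisant s(t) = 512·sin(4·t) et en substituant t = 3*pi/8, nous trouvons s = -512.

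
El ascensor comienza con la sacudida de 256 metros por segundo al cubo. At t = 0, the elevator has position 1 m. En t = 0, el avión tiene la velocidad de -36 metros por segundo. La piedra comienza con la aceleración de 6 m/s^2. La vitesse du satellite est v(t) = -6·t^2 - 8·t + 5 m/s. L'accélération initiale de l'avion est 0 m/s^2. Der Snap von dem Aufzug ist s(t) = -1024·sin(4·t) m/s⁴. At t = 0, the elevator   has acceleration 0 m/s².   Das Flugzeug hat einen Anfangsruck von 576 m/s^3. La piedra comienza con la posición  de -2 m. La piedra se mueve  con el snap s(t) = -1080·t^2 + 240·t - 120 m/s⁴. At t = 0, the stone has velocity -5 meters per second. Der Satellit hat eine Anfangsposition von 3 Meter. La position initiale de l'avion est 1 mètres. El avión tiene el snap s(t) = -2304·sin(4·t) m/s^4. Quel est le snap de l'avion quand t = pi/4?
En utilisant s(t) = -2304·sin(4·t) et en substituant t = pi/4, nous trouvons s = 0.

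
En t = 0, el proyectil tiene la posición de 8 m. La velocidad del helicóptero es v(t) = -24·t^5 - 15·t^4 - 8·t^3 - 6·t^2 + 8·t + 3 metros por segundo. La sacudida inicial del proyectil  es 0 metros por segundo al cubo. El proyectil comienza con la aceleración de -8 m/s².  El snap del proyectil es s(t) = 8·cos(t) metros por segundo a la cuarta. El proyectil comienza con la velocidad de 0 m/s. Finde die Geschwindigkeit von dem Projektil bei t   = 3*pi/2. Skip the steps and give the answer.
v(3*pi/2) = 8.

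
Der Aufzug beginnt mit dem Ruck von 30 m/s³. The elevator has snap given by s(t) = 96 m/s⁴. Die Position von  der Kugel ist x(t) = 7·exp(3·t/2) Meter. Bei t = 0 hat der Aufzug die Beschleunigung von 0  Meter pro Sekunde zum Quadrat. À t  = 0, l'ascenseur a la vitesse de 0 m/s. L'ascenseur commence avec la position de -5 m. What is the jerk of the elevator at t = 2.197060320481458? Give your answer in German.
Wir müssen unsere Gleichung für den Snap s(t) = 96 1-mal integrieren. Die Stammfunktion von dem Snap, mit j(0) = 30, ergibt den Ruck: j(t) = 96·t + 30. Wir haben den Ruck j(t) = 96·t + 30. Durch Einsetzen von t = 2.197060320481458: j(2.197060320481458) = 240.917790766220.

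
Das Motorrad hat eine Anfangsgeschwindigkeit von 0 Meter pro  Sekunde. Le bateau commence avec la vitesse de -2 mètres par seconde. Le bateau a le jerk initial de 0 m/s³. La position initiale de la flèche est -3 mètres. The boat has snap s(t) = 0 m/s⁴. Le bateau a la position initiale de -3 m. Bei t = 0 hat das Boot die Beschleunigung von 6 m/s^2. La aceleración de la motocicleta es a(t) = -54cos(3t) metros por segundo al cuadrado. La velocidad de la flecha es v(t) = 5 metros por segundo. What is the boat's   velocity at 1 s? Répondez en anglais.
To find the answer, we compute 3 integrals of s(t) = 0. Finding the antiderivative of s(t) and using j(0) = 0: j(t) = 0. Integrating jerk and using the initial condition a(0) = 6, we get a(t) = 6. Taking ∫a(t)dt and applying v(0) = -2, we find v(t) = 6·t - 2. Using v(t) = 6·t - 2 and substituting t = 1, we find v = 4.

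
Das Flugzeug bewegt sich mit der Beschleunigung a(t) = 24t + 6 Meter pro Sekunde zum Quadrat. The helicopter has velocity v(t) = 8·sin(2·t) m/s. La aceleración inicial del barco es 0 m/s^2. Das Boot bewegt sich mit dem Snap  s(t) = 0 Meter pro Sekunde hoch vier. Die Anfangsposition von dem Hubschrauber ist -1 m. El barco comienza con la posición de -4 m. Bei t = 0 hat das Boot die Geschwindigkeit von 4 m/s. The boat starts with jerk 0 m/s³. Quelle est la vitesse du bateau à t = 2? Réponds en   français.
Nous devons intégrer notre équation du snap s(t) = 0 3 fois. En prenant ∫s(t)dt et en appliquant j(0) = 0, nous trouvons j(t) = 0. L'intégrale du jerk est l'accélération. En utilisant a(0) = 0, nous obtenons a(t) = 0. L'intégrale de l'accélération est la vitesse. En utilisant v(0) = 4, nous obtenons v(t) = 4. De l'équation de la vitesse v(t) = 4, nous substituons t = 2 pour obtenir v = 4.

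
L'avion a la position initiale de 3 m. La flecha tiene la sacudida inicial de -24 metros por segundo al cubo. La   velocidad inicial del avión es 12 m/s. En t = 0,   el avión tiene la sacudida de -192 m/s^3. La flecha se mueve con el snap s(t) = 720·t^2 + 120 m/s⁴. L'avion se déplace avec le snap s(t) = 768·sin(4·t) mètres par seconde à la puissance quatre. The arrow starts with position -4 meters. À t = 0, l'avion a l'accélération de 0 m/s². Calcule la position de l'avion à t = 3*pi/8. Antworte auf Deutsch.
Ausgehend von dem Snap s(t) = 768·sin(4·t), nehmen wir 4 Integrale. Durch Integration von dem Snap und Verwendung der Anfangsbedingung j(0) = -192, erhalten wir j(t) = -192·cos(4·t). Die Stammfunktion von dem Ruck ist die Beschleunigung. Mit a(0) = 0 erhalten wir a(t) = -48·sin(4·t). Durch Integration von der Beschleunigung und Verwendung der Anfangsbedingung v(0) = 12, erhalten wir v(t) = 12·cos(4·t). Die Stammfunktion von der Geschwindigkeit ist die Position. Mit x(0) = 3 erhalten wir x(t) = 3·sin(4·t) + 3. Wir haben die Position x(t) = 3·sin(4·t) + 3. Durch Einsetzen von t = 3*pi/8: x(3*pi/8) = 0.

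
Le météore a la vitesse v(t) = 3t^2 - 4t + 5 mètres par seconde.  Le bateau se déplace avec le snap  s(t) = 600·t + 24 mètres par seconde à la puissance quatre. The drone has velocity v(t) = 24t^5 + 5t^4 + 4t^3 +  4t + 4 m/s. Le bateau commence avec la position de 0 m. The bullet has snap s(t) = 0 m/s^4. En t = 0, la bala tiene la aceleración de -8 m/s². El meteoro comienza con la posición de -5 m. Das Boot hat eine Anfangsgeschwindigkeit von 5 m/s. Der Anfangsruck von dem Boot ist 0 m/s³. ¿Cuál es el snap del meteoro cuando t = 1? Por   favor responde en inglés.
We must differentiate our velocity equation v(t) = 3·t^2 - 4·t + 5 3 times. Differentiating velocity, we get acceleration: a(t) = 6·t - 4. Taking d/dt of a(t), we find j(t) = 6. The derivative of jerk gives snap: s(t) = 0. We have snap s(t) = 0. Substituting t = 1: s(1) = 0.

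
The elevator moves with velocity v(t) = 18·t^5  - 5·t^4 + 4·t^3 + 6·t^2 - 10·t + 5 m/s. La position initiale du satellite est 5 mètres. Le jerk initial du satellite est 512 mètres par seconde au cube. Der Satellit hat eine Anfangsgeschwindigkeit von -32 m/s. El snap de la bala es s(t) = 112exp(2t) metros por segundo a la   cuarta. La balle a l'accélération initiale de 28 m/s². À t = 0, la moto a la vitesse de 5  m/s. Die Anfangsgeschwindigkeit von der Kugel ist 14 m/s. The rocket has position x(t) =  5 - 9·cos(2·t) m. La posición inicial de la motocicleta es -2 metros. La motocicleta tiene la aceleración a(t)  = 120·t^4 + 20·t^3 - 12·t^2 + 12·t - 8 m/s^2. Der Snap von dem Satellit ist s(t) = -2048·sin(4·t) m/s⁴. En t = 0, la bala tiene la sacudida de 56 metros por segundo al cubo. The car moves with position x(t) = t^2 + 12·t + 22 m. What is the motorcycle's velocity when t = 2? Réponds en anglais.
We must find the integral of our acceleration equation a(t) = 120·t^4 + 20·t^3 - 12·t^2 + 12·t - 8 1 time. The integral of acceleration is velocity. Using v(0) = 5, we get v(t) = 24·t^5 + 5·t^4 - 4·t^3 + 6·t^2 - 8·t + 5. We have velocity v(t) = 24·t^5 + 5·t^4 - 4·t^3 + 6·t^2 - 8·t + 5. Substituting t = 2: v(2) = 829.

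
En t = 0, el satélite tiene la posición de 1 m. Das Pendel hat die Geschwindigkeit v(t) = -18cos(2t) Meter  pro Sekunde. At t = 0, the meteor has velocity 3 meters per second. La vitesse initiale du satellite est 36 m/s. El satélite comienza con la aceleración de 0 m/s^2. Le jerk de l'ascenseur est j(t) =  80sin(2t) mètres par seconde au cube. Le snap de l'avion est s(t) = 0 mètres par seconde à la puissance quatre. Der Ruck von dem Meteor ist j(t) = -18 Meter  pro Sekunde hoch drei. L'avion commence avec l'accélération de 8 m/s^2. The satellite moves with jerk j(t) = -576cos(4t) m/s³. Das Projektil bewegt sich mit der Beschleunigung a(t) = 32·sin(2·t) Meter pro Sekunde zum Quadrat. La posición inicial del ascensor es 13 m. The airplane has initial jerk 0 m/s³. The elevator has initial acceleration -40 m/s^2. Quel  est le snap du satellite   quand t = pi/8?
En partant du jerk j(t) = -576·cos(4·t), nous prenons 1 dérivée. La dérivée du jerk donne le snap: s(t) = 2304·sin(4·t). En utilisant s(t) = 2304·sin(4·t) et en substituant t = pi/8, nous trouvons s = 2304.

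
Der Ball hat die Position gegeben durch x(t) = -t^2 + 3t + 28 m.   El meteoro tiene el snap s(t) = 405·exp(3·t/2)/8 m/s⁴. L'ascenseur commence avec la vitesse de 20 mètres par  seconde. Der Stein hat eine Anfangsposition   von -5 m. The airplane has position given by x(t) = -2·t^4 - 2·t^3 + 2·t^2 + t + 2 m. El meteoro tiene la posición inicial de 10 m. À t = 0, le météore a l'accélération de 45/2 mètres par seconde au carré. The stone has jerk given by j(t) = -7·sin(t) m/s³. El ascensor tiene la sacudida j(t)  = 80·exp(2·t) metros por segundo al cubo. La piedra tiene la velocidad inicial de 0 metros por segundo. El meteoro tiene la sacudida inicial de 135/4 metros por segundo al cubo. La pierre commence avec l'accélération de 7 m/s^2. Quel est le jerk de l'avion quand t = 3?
Nous devons dériver notre équation de la position x(t) = -2·t^4 - 2·t^3 + 2·t^2 + t + 2 3 fois. En prenant d/dt de x(t), nous trouvons v(t) = -8·t^3 - 6·t^2 + 4·t + 1. La dérivée de la vitesse donne l'accélération: a(t) = -24·t^2 - 12·t + 4. En dérivant l'accélération, nous obtenons le jerk: j(t) = -48·t - 12. Nous avons le jerk j(t) = -48·t - 12. En substituant t = 3: j(3) = -156.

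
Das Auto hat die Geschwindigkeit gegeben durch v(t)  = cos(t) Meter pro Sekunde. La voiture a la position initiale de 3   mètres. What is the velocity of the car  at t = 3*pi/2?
We have velocity v(t) = cos(t). Substituting t = 3*pi/2: v(3*pi/2) = 0.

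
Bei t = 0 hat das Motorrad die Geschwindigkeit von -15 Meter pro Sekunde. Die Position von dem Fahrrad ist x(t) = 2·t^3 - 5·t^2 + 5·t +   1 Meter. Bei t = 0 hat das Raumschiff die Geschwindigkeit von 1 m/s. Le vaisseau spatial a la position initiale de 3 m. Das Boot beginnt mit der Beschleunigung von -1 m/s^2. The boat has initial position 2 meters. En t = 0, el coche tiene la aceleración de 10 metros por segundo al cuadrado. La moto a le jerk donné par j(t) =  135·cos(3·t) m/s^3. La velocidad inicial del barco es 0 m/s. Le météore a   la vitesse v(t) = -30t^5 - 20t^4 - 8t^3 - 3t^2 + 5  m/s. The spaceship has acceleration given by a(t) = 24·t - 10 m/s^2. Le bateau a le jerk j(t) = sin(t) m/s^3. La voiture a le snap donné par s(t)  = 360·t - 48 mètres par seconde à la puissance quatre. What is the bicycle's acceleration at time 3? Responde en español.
Para resolver esto, necesitamos tomar 2 derivadas de nuestra ecuación de la posición x(t) = 2·t^3 - 5·t^2 + 5·t + 1. Tomando d/dt de x(t), encontramos v(t) = 6·t^2 - 10·t + 5. Tomando d/dt de v(t), encontramos a(t) = 12·t - 10. De la ecuación de la aceleración a(t) = 12·t - 10, sustituimos t = 3 para obtener a = 26.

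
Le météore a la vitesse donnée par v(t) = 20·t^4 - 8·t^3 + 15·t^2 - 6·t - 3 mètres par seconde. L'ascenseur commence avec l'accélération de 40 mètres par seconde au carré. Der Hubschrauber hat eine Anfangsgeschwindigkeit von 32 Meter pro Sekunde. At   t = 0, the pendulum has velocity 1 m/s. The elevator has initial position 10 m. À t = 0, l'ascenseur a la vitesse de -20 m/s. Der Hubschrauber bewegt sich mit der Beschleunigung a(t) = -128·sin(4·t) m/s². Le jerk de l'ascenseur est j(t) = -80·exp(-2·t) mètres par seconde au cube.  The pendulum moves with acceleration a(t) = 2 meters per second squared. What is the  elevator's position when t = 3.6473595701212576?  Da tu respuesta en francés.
Nous devons intégrer notre équation du jerk j(t) = -80·exp(-2·t) 3 fois. La primitive du jerk est l'accélération. En utilisant a(0) = 40, nous obtenons a(t) = 40·exp(-2·t). L'intégrale de l'accélération, avec v(0) = -20, donne la vitesse: v(t) = -20·exp(-2·t). En intégrant la vitesse et en utilisant la condition initiale x(0) = 10, nous obtenons x(t) = 10·exp(-2·t). En utilisant x(t) = 10·exp(-2·t) et en substituant t = 3.6473595701212576, nous trouvons x = 0.00679115636866351.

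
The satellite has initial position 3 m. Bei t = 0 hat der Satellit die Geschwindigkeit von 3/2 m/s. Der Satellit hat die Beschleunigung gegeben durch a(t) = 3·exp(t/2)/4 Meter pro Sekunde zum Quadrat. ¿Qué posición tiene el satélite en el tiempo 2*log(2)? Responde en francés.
Pour résoudre ceci, nous devons prendre 2 intégrales de notre équation de l'accélération a(t) = 3·exp(t/2)/4. En prenant ∫a(t)dt et en appliquant v(0) = 3/2, nous trouvons v(t) = 3·exp(t/2)/2. La primitive de la vitesse est la position. En utilisant x(0) = 3, nous obtenons x(t) = 3·exp(t/2). En utilisant x(t) = 3·exp(t/2) et en substituant t = 2*log(2), nous trouvons x = 6.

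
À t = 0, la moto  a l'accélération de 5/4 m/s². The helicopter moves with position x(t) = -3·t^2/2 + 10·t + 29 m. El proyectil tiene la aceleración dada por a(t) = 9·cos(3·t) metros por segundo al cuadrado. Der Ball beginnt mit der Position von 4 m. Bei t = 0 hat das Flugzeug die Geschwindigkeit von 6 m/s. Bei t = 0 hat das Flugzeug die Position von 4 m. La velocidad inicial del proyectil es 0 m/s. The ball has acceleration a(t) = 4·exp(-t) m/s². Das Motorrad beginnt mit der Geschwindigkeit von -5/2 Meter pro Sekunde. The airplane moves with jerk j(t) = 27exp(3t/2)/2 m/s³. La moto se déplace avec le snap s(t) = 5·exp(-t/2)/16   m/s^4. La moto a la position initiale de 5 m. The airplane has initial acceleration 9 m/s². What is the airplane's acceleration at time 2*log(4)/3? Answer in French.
Nous devons intégrer notre équation du jerk j(t) = 27·exp(3·t/2)/2 1 fois. En prenant ∫j(t)dt et en appliquant a(0) = 9, nous trouvons a(t) = 9·exp(3·t/2). De l'équation de l'accélération a(t) = 9·exp(3·t/2), nous substituons t = 2*log(4)/3 pour obtenir a = 36.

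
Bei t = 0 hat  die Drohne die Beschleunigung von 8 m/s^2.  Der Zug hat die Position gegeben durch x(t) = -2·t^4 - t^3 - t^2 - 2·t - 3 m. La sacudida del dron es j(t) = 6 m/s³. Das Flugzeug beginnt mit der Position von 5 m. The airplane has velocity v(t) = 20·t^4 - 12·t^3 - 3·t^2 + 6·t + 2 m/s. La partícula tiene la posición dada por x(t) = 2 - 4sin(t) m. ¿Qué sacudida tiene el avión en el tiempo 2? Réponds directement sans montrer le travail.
La respuesta es 810.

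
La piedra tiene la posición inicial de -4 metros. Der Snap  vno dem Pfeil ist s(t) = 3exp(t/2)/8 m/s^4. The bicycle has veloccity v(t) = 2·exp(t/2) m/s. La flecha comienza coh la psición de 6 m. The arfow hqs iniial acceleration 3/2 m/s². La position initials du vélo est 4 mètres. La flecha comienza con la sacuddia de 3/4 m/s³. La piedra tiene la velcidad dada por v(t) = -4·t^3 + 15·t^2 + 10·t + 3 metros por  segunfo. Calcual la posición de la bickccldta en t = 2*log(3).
Para resolver esto, necesitamos tomar 1 integral de nuestra ecuación de la velocidad v(t) = 2·exp(t/2). Tomando ∫v(t)dt y aplicando x(0) = 4, encontramos x(t) = 4·exp(t/2). Tenemos la posición x(t) = 4·exp(t/2). Sustituyendo t = 2*log(3): x(2*log(3)) = 12.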